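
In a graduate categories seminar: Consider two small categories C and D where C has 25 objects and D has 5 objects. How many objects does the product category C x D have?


The product category C x D has objects that are pairs (c, d).
Number of pairs = |Ob(C)| * |Ob(D)| = 25 * 5 = 125

125


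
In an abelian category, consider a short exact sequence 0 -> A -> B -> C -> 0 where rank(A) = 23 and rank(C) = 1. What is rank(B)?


For a short exact sequence 0 -> A -> B -> C -> 0,
rank is additive: rank(B) = rank(A) + rank(C).
rank(B) = 23 + 1 = 24

24


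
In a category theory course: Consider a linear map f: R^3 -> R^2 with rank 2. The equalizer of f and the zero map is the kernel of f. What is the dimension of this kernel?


The equalizer of f and the zero map is ker(f).
By the rank-nullity theorem: dim(ker(f)) = dim(domain) - rank(f).
dim(ker(f)) = 3 - 2 = 1

1


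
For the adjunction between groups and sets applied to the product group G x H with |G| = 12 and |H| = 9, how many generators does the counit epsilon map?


The counit epsilon_K: F(U(K)) -> K of the Free-Forgetful adjunction
maps |K| generators of F(U(K)) into K. For K = G x H (the product group),
|G x H| = |G| * |H|.
Total generators mapped = 12 * 9 = 108.

108


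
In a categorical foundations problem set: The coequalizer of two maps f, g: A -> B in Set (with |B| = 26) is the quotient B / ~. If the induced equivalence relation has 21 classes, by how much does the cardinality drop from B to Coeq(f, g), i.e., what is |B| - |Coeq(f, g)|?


The coequalizer Coeq(f, g) = B / ~ has one element per equivalence class.
|B| = 26, |Coeq(f, g)| = 21.
|B| - |Coeq(f, g)| = 26 - 21 = 5.

5


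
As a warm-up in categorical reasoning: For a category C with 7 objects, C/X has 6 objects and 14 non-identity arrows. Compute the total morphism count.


In the slice category C/X, objects are morphisms to X.
Identity morphisms: 6 (one per object of C/X).
Non-identity morphisms: 14.
Total = 6 + 14 = 20

20


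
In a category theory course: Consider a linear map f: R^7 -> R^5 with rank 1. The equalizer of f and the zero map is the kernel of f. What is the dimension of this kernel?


The equalizer of f and the zero map is ker(f).
By the rank-nullity theorem: dim(ker(f)) = dim(domain) - rank(f).
dim(ker(f)) = 7 - 1 = 6

6


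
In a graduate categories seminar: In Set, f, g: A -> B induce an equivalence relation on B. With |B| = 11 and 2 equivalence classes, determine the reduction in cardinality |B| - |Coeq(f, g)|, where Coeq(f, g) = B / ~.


The coequalizer Coeq(f, g) = B / ~ has one element per equivalence class.
|B| = 11, |Coeq(f, g)| = 2.
|B| - |Coeq(f, g)| = 11 - 2 = 9.

9


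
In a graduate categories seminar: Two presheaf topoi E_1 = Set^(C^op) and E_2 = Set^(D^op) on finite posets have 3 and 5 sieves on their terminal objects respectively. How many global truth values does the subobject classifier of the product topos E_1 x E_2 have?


In a product of presheaf topoi E_1 x E_2, the subobject classifier
is Omega = Omega_1 x Omega_2 (componentwise), so
|Omega(top)| = |Omega_1(top_1)| * |Omega_2(top_2)|.
= 3 * 5 = 15.

15


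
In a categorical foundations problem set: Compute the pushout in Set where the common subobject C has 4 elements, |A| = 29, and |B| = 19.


The pushout A +_C B identifies the images of C in A and B.
|A +_C B| = |A| + |B| - |C| (for injections).
= 29 + 19 - 4 = 44

44


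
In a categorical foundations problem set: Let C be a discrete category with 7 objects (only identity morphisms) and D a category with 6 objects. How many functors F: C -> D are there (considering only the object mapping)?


A functor from a discrete category C to D is determined by
where each object maps. Each of the 7 objects of C can map
to any of the 6 objects of D independently.
Number of functors = 6^7 = 279936

279936


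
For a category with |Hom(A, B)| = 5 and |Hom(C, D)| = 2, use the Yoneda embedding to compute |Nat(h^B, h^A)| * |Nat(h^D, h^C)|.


By the Yoneda lemma, Nat(h^B, h^A) is isomorphic to Hom(A, B),
so |Nat(h^B, h^A)| = |Hom(A, B)| and |Nat(h^D, h^C)| = |Hom(C, D)|.
|Hom(A, B)| = 5, |Hom(C, D)| = 2.
|Nat(h^B, h^A) x Nat(h^D, h^C)| = 5 * 2 = 10

10


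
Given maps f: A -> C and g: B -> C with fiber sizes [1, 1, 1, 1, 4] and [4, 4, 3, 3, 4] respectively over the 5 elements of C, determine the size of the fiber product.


The pullback A x_C B consists of pairs (a, b) with f(a) = g(b).
For each element c in C, the fiber product has |f^-1(c)| * |g^-1(c)| elements.
Summing over C: 1 * 4 + 1 * 4 + 1 * 3 + 1 * 3 + 4 * 4
= 4 + 4 + 3 + 3 + 16 = 30

30


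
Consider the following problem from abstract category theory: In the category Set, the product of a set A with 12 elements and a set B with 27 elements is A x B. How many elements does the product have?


In Set, the product A x B is the Cartesian product.
By the universal property, |A x B| = |A| * |B|.
|A x B| = 12 * 27 = 324

324


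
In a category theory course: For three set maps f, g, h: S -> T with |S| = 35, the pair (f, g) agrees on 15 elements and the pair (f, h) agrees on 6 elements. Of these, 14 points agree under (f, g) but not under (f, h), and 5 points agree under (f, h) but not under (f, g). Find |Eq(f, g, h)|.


Eq(f, g, h) is the triple-agreement set: points in S where all three
maps take the same value. Using inclusion-exclusion on the pairwise data:
Pair (f, g) agrees on 15 points; pair (f, h) on 6 points.
Points agreeing under (f, g) but not (f, h) = 14; under (f, h) but not (f, g) = 5.
Triple-agreement = agreement-in-(f, g) minus points that agree under (f, g) but not (f, h):
|Eq(f, g, h)| = 15 - 14 = 1
(cross-check via (f, h): 6 - 5 = 1.)

1


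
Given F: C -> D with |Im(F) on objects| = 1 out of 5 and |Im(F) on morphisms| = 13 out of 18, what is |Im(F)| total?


The image of F consists of distinct objects and distinct morphisms.
|Im(F)| on objects = 1
|Im(F)| on morphisms = 13
Total image cardinality = 1 + 13 = 14

14


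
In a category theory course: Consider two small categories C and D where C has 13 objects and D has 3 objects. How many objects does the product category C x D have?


The product category C x D has objects that are pairs (c, d).
Number of pairs = |Ob(C)| * |Ob(D)| = 13 * 3 = 39

39


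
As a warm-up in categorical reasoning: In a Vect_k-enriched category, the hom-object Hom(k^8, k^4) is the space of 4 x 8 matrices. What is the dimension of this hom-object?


In Vect-enriched categories, Hom(k^n, k^m) is the space of m x n matrices.
dim(Hom(k^8, k^4)) = 4 * 8 = 32

32


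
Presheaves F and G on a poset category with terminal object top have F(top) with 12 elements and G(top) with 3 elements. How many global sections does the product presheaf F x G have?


Global sections of a presheaf on a poset with terminal top satisfy
Gamma(H) ~ H(top). Presheaves admit pointwise products, so
(F x G)(top) = F(top) x G(top) (Cartesian product).
|Gamma(F x G)| = |F(top)| * |G(top)| = 12 * 3 = 36.

36


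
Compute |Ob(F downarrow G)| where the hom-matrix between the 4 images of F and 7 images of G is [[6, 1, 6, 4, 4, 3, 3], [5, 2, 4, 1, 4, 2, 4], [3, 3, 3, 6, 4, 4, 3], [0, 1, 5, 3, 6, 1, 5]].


Objects of (F downarrow G) are triples (a, b, h: F(a)->G(b)).
The count equals the sum of all entries in the hom-matrix.
sum(row 0) = 27
sum(row 1) = 22
sum(row 2) = 26
sum(row 3) = 21
Grand total = 96

96


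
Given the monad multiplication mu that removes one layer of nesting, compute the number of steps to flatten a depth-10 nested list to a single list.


Each application of mu: T^2 -> T removes one layer of nesting.
Starting at depth 10 (i.e., T^10(X)), we need to reach T(X).
Number of mu applications = 10 - 1 = 9

9


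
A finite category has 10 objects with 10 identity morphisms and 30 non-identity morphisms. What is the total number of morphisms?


Each object has an identity morphism, giving 10 identities.
Adding the 30 non-identity morphisms:
Total = 10 + 30 = 40

40


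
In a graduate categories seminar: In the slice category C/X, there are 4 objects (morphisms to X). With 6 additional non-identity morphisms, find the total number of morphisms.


In the slice category C/X, objects are morphisms to X.
Identity morphisms: 4 (one per object of C/X).
Non-identity morphisms: 6.
Total = 4 + 6 = 10

10


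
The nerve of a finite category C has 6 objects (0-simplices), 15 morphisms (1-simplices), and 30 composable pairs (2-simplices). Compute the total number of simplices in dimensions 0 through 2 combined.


The 2-skeleton of the nerve N(C) consists of simplices in dimensions 0, 1, 2:
  |N(C)_0| = 6 (objects)
  |N(C)_1| = 15 (morphisms)
  |N(C)_2| = 30 (composable pairs)
Total = 6 + 15 + 30 = 51

51


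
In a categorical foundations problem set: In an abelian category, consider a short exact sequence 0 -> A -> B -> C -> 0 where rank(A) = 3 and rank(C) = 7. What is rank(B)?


For a short exact sequence 0 -> A -> B -> C -> 0,
rank is additive: rank(B) = rank(A) + rank(C).
rank(B) = 3 + 7 = 10

10


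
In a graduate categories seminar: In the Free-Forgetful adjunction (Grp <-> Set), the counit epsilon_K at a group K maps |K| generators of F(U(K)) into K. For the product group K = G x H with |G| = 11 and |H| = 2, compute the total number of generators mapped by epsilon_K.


The counit epsilon_K: F(U(K)) -> K of the Free-Forgetful adjunction
maps |K| generators of F(U(K)) into K. For K = G x H (the product group),
|G x H| = |G| * |H|.
Total generators mapped = 11 * 2 = 22.

22


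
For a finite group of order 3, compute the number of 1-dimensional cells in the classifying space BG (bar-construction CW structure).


In the bar-construction CW model of BG, the n-cells are indexed by
n-tuples [g_1|...|g_n] of non-identity elements of G (degenerate
simplices with some g_i = e do not contribute cells), so there are
(|G| - 1)^n n-cells.
For dim = 1 with |G| = 3:
cells = (3 - 1)^1 = 2^1 = 2

2


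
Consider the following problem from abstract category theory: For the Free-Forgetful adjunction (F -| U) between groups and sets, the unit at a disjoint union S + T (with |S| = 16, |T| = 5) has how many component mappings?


The unit eta_X: X -> U(F(X)) of the Free-Forgetful adjunction
maps each element of X to a generator of F(X). For X = S + T (disjoint
union in Set), |S + T| = |S| + |T|.
Total mappings = 16 + 5 = 21.

21


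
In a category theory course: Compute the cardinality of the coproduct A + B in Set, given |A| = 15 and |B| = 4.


In Set, the coproduct A + B is the disjoint union.
|A + B| = |A| + |B| = 15 + 4 = 19

19


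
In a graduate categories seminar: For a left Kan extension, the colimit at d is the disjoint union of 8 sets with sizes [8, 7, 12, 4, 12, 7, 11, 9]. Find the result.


Pointwise, the left Kan extension (Lan_F H)(d) is the colimit, indexed
by the comma category (F downarrow d), of H composed with the
projection (F downarrow d) -> C. Here that colimit is given
as a coproduct (disjoint union) of sets, so its cardinality is the
sum of the sizes of the summands.
Coproduct of sets with sizes: 8 + 7 + 12 + 4 + 12 + 7 + 11 + 9
= 70

70


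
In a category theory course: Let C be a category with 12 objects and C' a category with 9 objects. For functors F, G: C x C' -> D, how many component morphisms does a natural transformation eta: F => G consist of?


A natural transformation eta: F => G assigns one component morphism per
object of the domain category.
The domain is the product category C x C', so
|Ob(C x C')| = |Ob(C)| * |Ob(C')| = 12 * 9 = 108.
Therefore eta has 108 component morphisms.

108


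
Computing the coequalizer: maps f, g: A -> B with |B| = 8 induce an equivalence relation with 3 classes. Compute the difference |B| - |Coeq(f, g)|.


The coequalizer Coeq(f, g) = B / ~ has one element per equivalence class.
|B| = 8, |Coeq(f, g)| = 3.
|B| - |Coeq(f, g)| = 8 - 3 = 5.

5


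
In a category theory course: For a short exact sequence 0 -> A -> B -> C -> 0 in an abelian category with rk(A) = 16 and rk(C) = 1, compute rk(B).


For a short exact sequence 0 -> A -> B -> C -> 0,
rank is additive: rank(B) = rank(A) + rank(C).
rank(B) = 16 + 1 = 17

17


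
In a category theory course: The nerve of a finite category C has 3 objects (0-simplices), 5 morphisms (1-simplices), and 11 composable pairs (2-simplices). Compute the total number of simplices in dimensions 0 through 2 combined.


The 2-skeleton of the nerve N(C) consists of simplices in dimensions 0, 1, 2:
  |N(C)_0| = 3 (objects)
  |N(C)_1| = 5 (morphisms)
  |N(C)_2| = 11 (composable pairs)
Total = 3 + 5 + 11 = 19

19


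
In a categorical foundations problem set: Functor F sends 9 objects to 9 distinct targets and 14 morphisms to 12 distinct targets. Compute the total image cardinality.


The image of F consists of distinct objects and distinct morphisms.
|Im(F)| on objects = 9
|Im(F)| on morphisms = 12
Total image cardinality = 9 + 12 = 21

21


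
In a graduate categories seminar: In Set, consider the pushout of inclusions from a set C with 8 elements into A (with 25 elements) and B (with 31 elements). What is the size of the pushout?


The pushout A +_C B identifies the images of C in A and B.
|A +_C B| = |A| + |B| - |C| (for injections).
= 25 + 31 - 8 = 48

48


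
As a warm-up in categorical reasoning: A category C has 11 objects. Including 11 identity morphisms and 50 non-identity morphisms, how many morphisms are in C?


Each object has an identity morphism, giving 11 identities.
Adding the 50 non-identity morphisms:
Total = 11 + 50 = 61

61


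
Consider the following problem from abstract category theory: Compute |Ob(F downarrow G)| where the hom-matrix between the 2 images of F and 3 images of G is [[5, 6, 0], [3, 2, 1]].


Objects of (F downarrow G) are triples (a, b, h: F(a)->G(b)).
The count equals the sum of all entries in the hom-matrix.
sum(row 0) = 11
sum(row 1) = 6
Grand total = 17

17


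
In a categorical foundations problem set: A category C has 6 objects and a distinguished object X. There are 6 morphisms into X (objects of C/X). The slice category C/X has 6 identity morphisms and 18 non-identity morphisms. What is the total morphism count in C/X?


In the slice category C/X, objects are morphisms to X.
Identity morphisms: 6 (one per object of C/X).
Non-identity morphisms: 18.
Total = 6 + 18 = 24

24


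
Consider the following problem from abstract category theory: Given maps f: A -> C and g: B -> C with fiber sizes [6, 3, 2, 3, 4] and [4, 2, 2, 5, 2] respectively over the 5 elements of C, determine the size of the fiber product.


The pullback A x_C B consists of pairs (a, b) with f(a) = g(b).
For each element c in C, the fiber product has |f^-1(c)| * |g^-1(c)| elements.
Summing over C: 6 * 4 + 3 * 2 + 2 * 2 + 3 * 5 + 4 * 2
= 24 + 6 + 4 + 15 + 8 = 57

57


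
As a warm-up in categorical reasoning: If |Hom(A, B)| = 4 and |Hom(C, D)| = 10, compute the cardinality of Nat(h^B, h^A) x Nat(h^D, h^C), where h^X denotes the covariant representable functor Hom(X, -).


By the Yoneda lemma, Nat(h^B, h^A) is isomorphic to Hom(A, B),
so |Nat(h^B, h^A)| = |Hom(A, B)| and |Nat(h^D, h^C)| = |Hom(C, D)|.
|Hom(A, B)| = 4, |Hom(C, D)| = 10.
|Nat(h^B, h^A) x Nat(h^D, h^C)| = 4 * 10 = 40

40


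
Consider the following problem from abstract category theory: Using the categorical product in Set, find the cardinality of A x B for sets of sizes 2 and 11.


In Set, the product A x B is the Cartesian product.
By the universal property, |A x B| = |A| * |B|.
|A x B| = 2 * 11 = 22

22


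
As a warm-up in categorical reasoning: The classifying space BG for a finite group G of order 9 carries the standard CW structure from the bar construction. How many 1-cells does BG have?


In the bar-construction CW model of BG, the n-cells are indexed by
n-tuples [g_1|...|g_n] of non-identity elements of G (degenerate
simplices with some g_i = e do not contribute cells), so there are
(|G| - 1)^n n-cells.
For dim = 1 with |G| = 9:
cells = (9 - 1)^1 = 8^1 = 8

8


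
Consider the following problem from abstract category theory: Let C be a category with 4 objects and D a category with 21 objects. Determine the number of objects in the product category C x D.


The product category C x D has objects that are pairs (c, d).
Number of pairs = |Ob(C)| * |Ob(D)| = 4 * 21 = 84

84


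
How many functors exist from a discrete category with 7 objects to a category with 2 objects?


A functor from a discrete category C to D is determined by
where each object maps. Each of the 7 objects of C can map
to any of the 2 objects of D independently.
Number of functors = 2^7 = 128

128


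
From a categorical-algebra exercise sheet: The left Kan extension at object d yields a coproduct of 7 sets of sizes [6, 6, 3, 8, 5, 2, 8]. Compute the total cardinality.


Pointwise, the left Kan extension (Lan_F H)(d) is the colimit, indexed
by the comma category (F downarrow d), of H composed with the
projection (F downarrow d) -> C. Here that colimit is given
as a coproduct (disjoint union) of sets, so its cardinality is the
sum of the sizes of the summands.
Coproduct of sets with sizes: 6 + 6 + 3 + 8 + 5 + 2 + 8
= 38

38


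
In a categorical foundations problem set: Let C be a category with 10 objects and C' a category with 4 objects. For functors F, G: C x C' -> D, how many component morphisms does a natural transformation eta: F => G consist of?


A natural transformation eta: F => G assigns one component morphism per
object of the domain category.
The domain is the product category C x C', so
|Ob(C x C')| = |Ob(C)| * |Ob(C')| = 10 * 4 = 40.
Therefore eta has 40 component morphisms.

40


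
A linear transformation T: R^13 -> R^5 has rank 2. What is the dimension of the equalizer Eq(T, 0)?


The equalizer of f and the zero map is ker(f).
By the rank-nullity theorem: dim(ker(f)) = dim(domain) - rank(f).
dim(ker(f)) = 13 - 2 = 11

11


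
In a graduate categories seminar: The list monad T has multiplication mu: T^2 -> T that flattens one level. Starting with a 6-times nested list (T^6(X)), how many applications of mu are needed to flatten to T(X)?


Each application of mu: T^2 -> T removes one layer of nesting.
Starting at depth 6 (i.e., T^6(X)), we need to reach T(X).
Number of mu applications = 6 - 1 = 5

5


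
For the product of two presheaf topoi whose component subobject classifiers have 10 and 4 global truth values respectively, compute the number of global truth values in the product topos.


In a product of presheaf topoi E_1 x E_2, the subobject classifier
is Omega = Omega_1 x Omega_2 (componentwise), so
|Omega(top)| = |Omega_1(top_1)| * |Omega_2(top_2)|.
= 10 * 4 = 40.

40


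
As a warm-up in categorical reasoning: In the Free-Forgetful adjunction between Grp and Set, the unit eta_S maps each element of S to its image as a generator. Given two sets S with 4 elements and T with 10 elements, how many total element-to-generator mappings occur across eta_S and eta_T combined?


The unit eta_X: X -> U(F(X)) of the Free-Forgetful adjunction
maps each element of X to a generator of F(X). For X = S + T (disjoint
union in Set), |S + T| = |S| + |T|.
Total mappings = 4 + 10 = 14.

14


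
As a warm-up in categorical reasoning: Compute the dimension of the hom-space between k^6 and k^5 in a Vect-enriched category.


In Vect-enriched categories, Hom(k^n, k^m) is the space of m x n matrices.
dim(Hom(k^6, k^5)) = 5 * 6 = 30

30


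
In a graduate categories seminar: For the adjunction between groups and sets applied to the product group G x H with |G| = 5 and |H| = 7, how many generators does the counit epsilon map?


The counit epsilon_K: F(U(K)) -> K of the Free-Forgetful adjunction
maps |K| generators of F(U(K)) into K. For K = G x H (the product group),
|G x H| = |G| * |H|.
Total generators mapped = 5 * 7 = 35.

35


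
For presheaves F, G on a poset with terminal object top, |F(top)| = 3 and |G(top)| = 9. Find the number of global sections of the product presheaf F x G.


Global sections of a presheaf on a poset with terminal top satisfy
Gamma(H) ~ H(top). Presheaves admit pointwise products, so
(F x G)(top) = F(top) x G(top) (Cartesian product).
|Gamma(F x G)| = |F(top)| * |G(top)| = 3 * 9 = 27.

27


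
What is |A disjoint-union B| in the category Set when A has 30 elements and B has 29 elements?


In Set, the coproduct A + B is the disjoint union.
|A + B| = |A| + |B| = 30 + 29 = 59

59


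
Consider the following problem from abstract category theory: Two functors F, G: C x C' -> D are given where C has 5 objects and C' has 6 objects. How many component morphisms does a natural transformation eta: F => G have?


A natural transformation eta: F => G assigns one component morphism per
object of the domain category.
The domain is the product category C x C', so
|Ob(C x C')| = |Ob(C)| * |Ob(C')| = 5 * 6 = 30.
Therefore eta has 30 component morphisms.

30


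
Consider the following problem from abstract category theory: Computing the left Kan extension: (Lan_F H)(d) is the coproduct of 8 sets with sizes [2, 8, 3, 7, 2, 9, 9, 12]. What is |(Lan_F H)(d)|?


Pointwise, the left Kan extension (Lan_F H)(d) is the colimit, indexed
by the comma category (F downarrow d), of H composed with the
projection (F downarrow d) -> C. Here that colimit is given
as a coproduct (disjoint union) of sets, so its cardinality is the
sum of the sizes of the summands.
Coproduct of sets with sizes: 2 + 8 + 3 + 7 + 2 + 9 + 9 + 12
= 52

52


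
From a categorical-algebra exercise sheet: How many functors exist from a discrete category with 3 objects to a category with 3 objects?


A functor from a discrete category C to D is determined by
where each object maps. Each of the 3 objects of C can map
to any of the 3 objects of D independently.
Number of functors = 3^3 = 27

27


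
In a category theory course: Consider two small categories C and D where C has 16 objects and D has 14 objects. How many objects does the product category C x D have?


The product category C x D has objects that are pairs (c, d).
Number of pairs = |Ob(C)| * |Ob(D)| = 16 * 14 = 224

224


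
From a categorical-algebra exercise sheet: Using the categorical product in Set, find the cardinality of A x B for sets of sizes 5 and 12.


In Set, the product A x B is the Cartesian product.
By the universal property, |A x B| = |A| * |B|.
|A x B| = 5 * 12 = 60

60


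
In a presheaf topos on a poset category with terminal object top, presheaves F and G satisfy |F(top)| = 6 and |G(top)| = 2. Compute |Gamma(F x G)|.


Global sections of a presheaf on a poset with terminal top satisfy
Gamma(H) ~ H(top). Presheaves admit pointwise products, so
(F x G)(top) = F(top) x G(top) (Cartesian product).
|Gamma(F x G)| = |F(top)| * |G(top)| = 6 * 2 = 12.

12


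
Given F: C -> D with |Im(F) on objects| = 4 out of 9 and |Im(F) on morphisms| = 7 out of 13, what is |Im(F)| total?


The image of F consists of distinct objects and distinct morphisms.
|Im(F)| on objects = 4
|Im(F)| on morphisms = 7
Total image cardinality = 4 + 7 = 11

11


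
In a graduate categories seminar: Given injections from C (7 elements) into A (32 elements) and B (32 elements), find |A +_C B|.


The pushout A +_C B identifies the images of C in A and B.
|A +_C B| = |A| + |B| - |C| (for injections).
= 32 + 32 - 7 = 57

57


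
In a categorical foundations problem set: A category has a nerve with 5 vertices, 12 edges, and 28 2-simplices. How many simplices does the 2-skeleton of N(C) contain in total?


The 2-skeleton of the nerve N(C) consists of simplices in dimensions 0, 1, 2:
  |N(C)_0| = 5 (objects)
  |N(C)_1| = 12 (morphisms)
  |N(C)_2| = 28 (composable pairs)
Total = 5 + 12 + 28 = 45

45


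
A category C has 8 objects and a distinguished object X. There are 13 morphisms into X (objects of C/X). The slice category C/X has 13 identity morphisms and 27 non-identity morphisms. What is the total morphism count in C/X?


In the slice category C/X, objects are morphisms to X.
Identity morphisms: 13 (one per object of C/X).
Non-identity morphisms: 27.
Total = 13 + 27 = 40

40


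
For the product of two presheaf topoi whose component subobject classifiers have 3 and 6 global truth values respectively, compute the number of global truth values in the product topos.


In a product of presheaf topoi E_1 x E_2, the subobject classifier
is Omega = Omega_1 x Omega_2 (componentwise), so
|Omega(top)| = |Omega_1(top_1)| * |Omega_2(top_2)|.
= 3 * 6 = 18.

18


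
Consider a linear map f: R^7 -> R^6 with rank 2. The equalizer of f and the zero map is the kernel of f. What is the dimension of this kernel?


The equalizer of f and the zero map is ker(f).
By the rank-nullity theorem: dim(ker(f)) = dim(domain) - rank(f).
dim(ker(f)) = 7 - 2 = 5

5


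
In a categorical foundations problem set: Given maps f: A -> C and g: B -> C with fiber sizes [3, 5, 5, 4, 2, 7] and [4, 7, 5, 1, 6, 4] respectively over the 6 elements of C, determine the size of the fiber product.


The pullback A x_C B consists of pairs (a, b) with f(a) = g(b).
For each element c in C, the fiber product has |f^-1(c)| * |g^-1(c)| elements.
Summing over C: 3 * 4 + 5 * 7 + 5 * 5 + 4 * 1 + 2 * 6 + 7 * 4
= 12 + 35 + 25 + 4 + 12 + 28 = 116

116


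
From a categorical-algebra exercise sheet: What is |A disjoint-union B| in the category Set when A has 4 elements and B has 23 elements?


In Set, the coproduct A + B is the disjoint union.
|A + B| = |A| + |B| = 4 + 23 = 27

27


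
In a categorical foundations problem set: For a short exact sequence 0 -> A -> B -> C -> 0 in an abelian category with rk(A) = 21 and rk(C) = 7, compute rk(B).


For a short exact sequence 0 -> A -> B -> C -> 0,
rank is additive: rank(B) = rank(A) + rank(C).
rank(B) = 21 + 7 = 28

28


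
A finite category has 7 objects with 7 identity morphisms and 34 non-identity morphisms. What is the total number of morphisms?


Each object has an identity morphism, giving 7 identities.
Adding the 34 non-identity morphisms:
Total = 7 + 34 = 41

41


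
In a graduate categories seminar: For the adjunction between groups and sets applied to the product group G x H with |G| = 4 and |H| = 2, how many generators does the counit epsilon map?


The counit epsilon_K: F(U(K)) -> K of the Free-Forgetful adjunction
maps |K| generators of F(U(K)) into K. For K = G x H (the product group),
|G x H| = |G| * |H|.
Total generators mapped = 4 * 2 = 8.

8


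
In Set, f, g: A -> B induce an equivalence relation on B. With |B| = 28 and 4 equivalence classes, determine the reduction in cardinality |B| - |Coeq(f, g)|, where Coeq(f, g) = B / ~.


The coequalizer Coeq(f, g) = B / ~ has one element per equivalence class.
|B| = 28, |Coeq(f, g)| = 4.
|B| - |Coeq(f, g)| = 28 - 4 = 24.

24


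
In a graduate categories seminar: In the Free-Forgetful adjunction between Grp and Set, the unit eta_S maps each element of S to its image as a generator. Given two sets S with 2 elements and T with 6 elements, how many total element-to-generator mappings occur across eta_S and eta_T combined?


The unit eta_X: X -> U(F(X)) of the Free-Forgetful adjunction
maps each element of X to a generator of F(X). For X = S + T (disjoint
union in Set), |S + T| = |S| + |T|.
Total mappings = 2 + 6 = 8.

8


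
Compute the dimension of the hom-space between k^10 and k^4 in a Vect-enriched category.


In Vect-enriched categories, Hom(k^n, k^m) is the space of m x n matrices.
dim(Hom(k^10, k^4)) = 4 * 10 = 40

40


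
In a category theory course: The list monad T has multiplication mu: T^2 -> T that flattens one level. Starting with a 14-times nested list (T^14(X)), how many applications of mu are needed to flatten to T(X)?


Each application of mu: T^2 -> T removes one layer of nesting.
Starting at depth 14 (i.e., T^14(X)), we need to reach T(X).
Number of mu applications = 14 - 1 = 13

13


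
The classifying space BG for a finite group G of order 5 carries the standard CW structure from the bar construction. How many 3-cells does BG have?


In the bar-construction CW model of BG, the n-cells are indexed by
n-tuples [g_1|...|g_n] of non-identity elements of G (degenerate
simplices with some g_i = e do not contribute cells), so there are
(|G| - 1)^n n-cells.
For dim = 3 with |G| = 5:
cells = (5 - 1)^3 = 4^3 = 64

64


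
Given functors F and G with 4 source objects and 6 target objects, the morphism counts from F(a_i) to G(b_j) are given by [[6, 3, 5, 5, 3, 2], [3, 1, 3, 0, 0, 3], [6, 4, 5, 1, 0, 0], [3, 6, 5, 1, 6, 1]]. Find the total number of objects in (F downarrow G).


Objects of (F downarrow G) are triples (a, b, h: F(a)->G(b)).
The count equals the sum of all entries in the hom-matrix.
sum(row 0) = 24
sum(row 1) = 10
sum(row 2) = 16
sum(row 3) = 22
Grand total = 72

72


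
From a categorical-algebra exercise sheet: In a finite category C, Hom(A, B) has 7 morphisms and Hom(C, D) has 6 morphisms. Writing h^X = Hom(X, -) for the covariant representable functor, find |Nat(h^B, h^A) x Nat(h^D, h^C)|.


By the Yoneda lemma, Nat(h^B, h^A) is isomorphic to Hom(A, B),
so |Nat(h^B, h^A)| = |Hom(A, B)| and |Nat(h^D, h^C)| = |Hom(C, D)|.
|Hom(A, B)| = 7, |Hom(C, D)| = 6.
|Nat(h^B, h^A) x Nat(h^D, h^C)| = 7 * 6 = 42

42


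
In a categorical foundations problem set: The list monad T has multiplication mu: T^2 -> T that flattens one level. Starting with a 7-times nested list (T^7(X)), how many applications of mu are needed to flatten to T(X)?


Each application of mu: T^2 -> T removes one layer of nesting.
Starting at depth 7 (i.e., T^7(X)), we need to reach T(X).
Number of mu applications = 7 - 1 = 6

6


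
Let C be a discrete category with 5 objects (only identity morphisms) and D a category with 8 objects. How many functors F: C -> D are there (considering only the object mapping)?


A functor from a discrete category C to D is determined by
where each object maps. Each of the 5 objects of C can map
to any of the 8 objects of D independently.
Number of functors = 8^5 = 32768

32768


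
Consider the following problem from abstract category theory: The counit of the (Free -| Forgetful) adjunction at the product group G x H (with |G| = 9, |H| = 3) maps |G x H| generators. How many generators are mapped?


The counit epsilon_K: F(U(K)) -> K of the Free-Forgetful adjunction
maps |K| generators of F(U(K)) into K. For K = G x H (the product group),
|G x H| = |G| * |H|.
Total generators mapped = 9 * 3 = 27.

27


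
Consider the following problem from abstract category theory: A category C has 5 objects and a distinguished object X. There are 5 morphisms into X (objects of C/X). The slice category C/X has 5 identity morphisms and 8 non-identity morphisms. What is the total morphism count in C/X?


In the slice category C/X, objects are morphisms to X.
Identity morphisms: 5 (one per object of C/X).
Non-identity morphisms: 8.
Total = 5 + 8 = 13

13


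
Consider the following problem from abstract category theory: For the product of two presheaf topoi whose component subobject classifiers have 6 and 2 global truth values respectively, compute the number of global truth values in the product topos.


In a product of presheaf topoi E_1 x E_2, the subobject classifier
is Omega = Omega_1 x Omega_2 (componentwise), so
|Omega(top)| = |Omega_1(top_1)| * |Omega_2(top_2)|.
= 6 * 2 = 12.

12


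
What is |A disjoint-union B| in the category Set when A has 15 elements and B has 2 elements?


In Set, the coproduct A + B is the disjoint union.
|A + B| = |A| + |B| = 15 + 2 = 17

17


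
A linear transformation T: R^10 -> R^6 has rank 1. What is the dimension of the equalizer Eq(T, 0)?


The equalizer of f and the zero map is ker(f).
By the rank-nullity theorem: dim(ker(f)) = dim(domain) - rank(f).
dim(ker(f)) = 10 - 1 = 9

9


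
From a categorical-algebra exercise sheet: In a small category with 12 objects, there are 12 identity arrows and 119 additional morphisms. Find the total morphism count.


Each object has an identity morphism, giving 12 identities.
Adding the 119 non-identity morphisms:
Total = 12 + 119 = 131

131


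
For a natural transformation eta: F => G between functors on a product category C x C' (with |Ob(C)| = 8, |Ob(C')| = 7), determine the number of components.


A natural transformation eta: F => G assigns one component morphism per
object of the domain category.
The domain is the product category C x C', so
|Ob(C x C')| = |Ob(C)| * |Ob(C')| = 8 * 7 = 56.
Therefore eta has 56 component morphisms.

56


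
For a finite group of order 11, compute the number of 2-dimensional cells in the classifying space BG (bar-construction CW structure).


In the bar-construction CW model of BG, the n-cells are indexed by
n-tuples [g_1|...|g_n] of non-identity elements of G (degenerate
simplices with some g_i = e do not contribute cells), so there are
(|G| - 1)^n n-cells.
For dim = 2 with |G| = 11:
cells = (11 - 1)^2 = 10^2 = 100

100


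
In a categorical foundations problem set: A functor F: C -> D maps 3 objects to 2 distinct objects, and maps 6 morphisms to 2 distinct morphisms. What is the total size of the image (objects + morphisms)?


The image of F consists of distinct objects and distinct morphisms.
|Im(F)| on objects = 2
|Im(F)| on morphisms = 2
Total image cardinality = 2 + 2 = 4

4


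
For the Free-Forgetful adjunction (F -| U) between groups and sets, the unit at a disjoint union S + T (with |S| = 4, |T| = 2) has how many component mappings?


The unit eta_X: X -> U(F(X)) of the Free-Forgetful adjunction
maps each element of X to a generator of F(X). For X = S + T (disjoint
union in Set), |S + T| = |S| + |T|.
Total mappings = 4 + 2 = 6.

6


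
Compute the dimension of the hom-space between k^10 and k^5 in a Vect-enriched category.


In Vect-enriched categories, Hom(k^n, k^m) is the space of m x n matrices.
dim(Hom(k^10, k^5)) = 5 * 10 = 50

50


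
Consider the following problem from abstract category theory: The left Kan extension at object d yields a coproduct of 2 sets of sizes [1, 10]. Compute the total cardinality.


Pointwise, the left Kan extension (Lan_F H)(d) is the colimit, indexed
by the comma category (F downarrow d), of H composed with the
projection (F downarrow d) -> C. Here that colimit is given
as a coproduct (disjoint union) of sets, so its cardinality is the
sum of the sizes of the summands.
Coproduct of sets with sizes: 1 + 10
= 11

11


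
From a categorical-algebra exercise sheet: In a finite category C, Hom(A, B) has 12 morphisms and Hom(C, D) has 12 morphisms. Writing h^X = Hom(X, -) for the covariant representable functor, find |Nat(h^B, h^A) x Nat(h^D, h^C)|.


By the Yoneda lemma, Nat(h^B, h^A) is isomorphic to Hom(A, B),
so |Nat(h^B, h^A)| = |Hom(A, B)| and |Nat(h^D, h^C)| = |Hom(C, D)|.
|Hom(A, B)| = 12, |Hom(C, D)| = 12.
|Nat(h^B, h^A) x Nat(h^D, h^C)| = 12 * 12 = 144

144


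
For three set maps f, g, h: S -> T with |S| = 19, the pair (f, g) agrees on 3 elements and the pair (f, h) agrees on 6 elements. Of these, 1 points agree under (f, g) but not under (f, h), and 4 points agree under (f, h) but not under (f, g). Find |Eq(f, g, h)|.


Eq(f, g, h) is the triple-agreement set: points in S where all three
maps take the same value. Using inclusion-exclusion on the pairwise data:
Pair (f, g) agrees on 3 points; pair (f, h) on 6 points.
Points agreeing under (f, g) but not (f, h) = 1; under (f, h) but not (f, g) = 4.
Triple-agreement = agreement-in-(f, g) minus points that agree under (f, g) but not (f, h):
|Eq(f, g, h)| = 3 - 1 = 2
(cross-check via (f, h): 6 - 4 = 2.)

2


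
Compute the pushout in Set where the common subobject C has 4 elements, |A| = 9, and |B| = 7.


The pushout A +_C B identifies the images of C in A and B.
|A +_C B| = |A| + |B| - |C| (for injections).
= 9 + 7 - 4 = 12

12


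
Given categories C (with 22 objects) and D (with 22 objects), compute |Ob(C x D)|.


The product category C x D has objects that are pairs (c, d).
Number of pairs = |Ob(C)| * |Ob(D)| = 22 * 22 = 484

484


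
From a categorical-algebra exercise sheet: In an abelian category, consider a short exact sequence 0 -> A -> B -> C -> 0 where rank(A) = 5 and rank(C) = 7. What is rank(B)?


For a short exact sequence 0 -> A -> B -> C -> 0,
rank is additive: rank(B) = rank(A) + rank(C).
rank(B) = 5 + 7 = 12

12


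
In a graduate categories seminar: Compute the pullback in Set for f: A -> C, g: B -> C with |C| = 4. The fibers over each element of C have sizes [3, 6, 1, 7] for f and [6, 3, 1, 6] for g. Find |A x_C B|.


The pullback A x_C B consists of pairs (a, b) with f(a) = g(b).
For each element c in C, the fiber product has |f^-1(c)| * |g^-1(c)| elements.
Summing over C: 3 * 6 + 6 * 3 + 1 * 1 + 7 * 6
= 18 + 18 + 1 + 42 = 79

79


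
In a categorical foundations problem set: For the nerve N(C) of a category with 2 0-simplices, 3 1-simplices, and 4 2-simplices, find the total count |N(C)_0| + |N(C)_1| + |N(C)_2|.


The 2-skeleton of the nerve N(C) consists of simplices in dimensions 0, 1, 2:
  |N(C)_0| = 2 (objects)
  |N(C)_1| = 3 (morphisms)
  |N(C)_2| = 4 (composable pairs)
Total = 2 + 3 + 4 = 9

9


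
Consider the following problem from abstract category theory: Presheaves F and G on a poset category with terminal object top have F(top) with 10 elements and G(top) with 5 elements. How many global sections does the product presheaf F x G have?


Global sections of a presheaf on a poset with terminal top satisfy
Gamma(H) ~ H(top). Presheaves admit pointwise products, so
(F x G)(top) = F(top) x G(top) (Cartesian product).
|Gamma(F x G)| = |F(top)| * |G(top)| = 10 * 5 = 50.

50


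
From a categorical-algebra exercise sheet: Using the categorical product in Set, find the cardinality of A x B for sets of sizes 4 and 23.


In Set, the product A x B is the Cartesian product.
By the universal property, |A x B| = |A| * |B|.
|A x B| = 4 * 23 = 92

92


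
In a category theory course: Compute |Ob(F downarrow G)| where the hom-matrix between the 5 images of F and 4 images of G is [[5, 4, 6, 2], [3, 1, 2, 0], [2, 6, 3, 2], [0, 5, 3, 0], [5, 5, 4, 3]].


Objects of (F downarrow G) are triples (a, b, h: F(a)->G(b)).
The count equals the sum of all entries in the hom-matrix.
sum(row 0) = 17
sum(row 1) = 6
sum(row 2) = 13
sum(row 3) = 8
sum(row 4) = 17
Grand total = 61

61


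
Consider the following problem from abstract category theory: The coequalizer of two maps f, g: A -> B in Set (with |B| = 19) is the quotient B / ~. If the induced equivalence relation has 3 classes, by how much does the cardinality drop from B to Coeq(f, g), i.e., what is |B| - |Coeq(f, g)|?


The coequalizer Coeq(f, g) = B / ~ has one element per equivalence class.
|B| = 19, |Coeq(f, g)| = 3.
|B| - |Coeq(f, g)| = 19 - 3 = 16.

16


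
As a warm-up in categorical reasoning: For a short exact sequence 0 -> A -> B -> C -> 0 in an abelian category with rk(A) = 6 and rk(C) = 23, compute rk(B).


For a short exact sequence 0 -> A -> B -> C -> 0,
rank is additive: rank(B) = rank(A) + rank(C).
rank(B) = 6 + 23 = 29

29


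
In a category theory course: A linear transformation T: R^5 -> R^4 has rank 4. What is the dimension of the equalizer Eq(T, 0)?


The equalizer of f and the zero map is ker(f).
By the rank-nullity theorem: dim(ker(f)) = dim(domain) - rank(f).
dim(ker(f)) = 5 - 4 = 1

1


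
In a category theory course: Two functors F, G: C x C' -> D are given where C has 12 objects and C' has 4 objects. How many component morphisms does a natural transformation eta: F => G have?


A natural transformation eta: F => G assigns one component morphism per
object of the domain category.
The domain is the product category C x C', so
|Ob(C x C')| = |Ob(C)| * |Ob(C')| = 12 * 4 = 48.
Therefore eta has 48 component morphisms.

48


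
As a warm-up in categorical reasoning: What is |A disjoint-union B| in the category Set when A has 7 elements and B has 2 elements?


In Set, the coproduct A + B is the disjoint union.
|A + B| = |A| + |B| = 7 + 2 = 9

9
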